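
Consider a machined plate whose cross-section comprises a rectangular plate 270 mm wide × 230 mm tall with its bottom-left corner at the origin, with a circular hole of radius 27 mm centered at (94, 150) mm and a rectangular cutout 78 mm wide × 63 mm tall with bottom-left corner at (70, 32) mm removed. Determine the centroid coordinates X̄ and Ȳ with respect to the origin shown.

Part | A | x̄ᵢ | ȳᵢ | A·x̄ᵢ | A·ȳᵢ
plate | 62100.00 | 135.00 | 115.00 | 8383500.00 | 7141500.00
hole 1 | -2290.22 | 94.00 | 150.00 | -215280.78 | -343533.16
hole 2 | -4914.00 | 109.00 | 63.50 | -535626.00 | -312039.00
Σ | 54895.78 |  |  | 7632593.22 | 6485927.84
X̄ = 7632593.22 / 54895.78 = 139.04 mm
Ȳ = 6485927.84 / 54895.78 = 118.15 mm

X̄ = 139.04 mm, Ȳ = 118.15 mm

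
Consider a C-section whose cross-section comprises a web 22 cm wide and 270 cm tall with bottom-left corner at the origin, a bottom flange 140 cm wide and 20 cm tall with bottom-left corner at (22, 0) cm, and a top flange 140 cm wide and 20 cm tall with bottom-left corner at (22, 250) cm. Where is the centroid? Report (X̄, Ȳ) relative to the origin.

web: A = 22 × 270 = 5940.00, centroid at (11.00, 135.00).
bottom flange: A = 140 × 20 = 2800.00, centroid at (92.00, 10.00).
top flange: A = 140 × 20 = 2800.00, centroid at (92.00, 260.00).
ΣA = 11540.00 cm², ΣAX̄ = 580540.00 cm³, ΣAȲ = 1557900.00 cm³.
X̄ = 580540.00/11540.00 = 50.31 cm; Ȳ = 1557900.00/11540.00 = 135.00 cm.

X̄ = 50.31 cm, Ȳ = 135.00 cm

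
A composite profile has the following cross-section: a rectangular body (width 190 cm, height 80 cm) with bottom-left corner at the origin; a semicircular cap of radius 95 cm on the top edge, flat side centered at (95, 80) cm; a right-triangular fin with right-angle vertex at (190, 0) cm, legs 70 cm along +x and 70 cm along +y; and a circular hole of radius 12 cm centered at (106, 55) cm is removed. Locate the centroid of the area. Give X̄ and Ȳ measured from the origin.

rectangular body: A = 190 × 80 = 15200.00, centroid at (95.00, 40.00).
semicircular top: A = ½π·95² = 14176.44, centroid at (95.00, 120.32).
triangular fin: A = ½·70·70 = 2450.00, centroid at (213.33, 23.33).
hole: A = −π·12² = -452.39, centroid at (106.00, 55.00).
ΣA = 31374.05 cm², ΣAX̄ = 3265474.90 cm³, ΣAȲ = 2345983.53 cm³.
X̄ = 3265474.90/31374.05 = 104.08 cm; Ȳ = 2345983.53/31374.05 = 74.77 cm.

X̄ = 104.08 cm, Ȳ = 74.77 cm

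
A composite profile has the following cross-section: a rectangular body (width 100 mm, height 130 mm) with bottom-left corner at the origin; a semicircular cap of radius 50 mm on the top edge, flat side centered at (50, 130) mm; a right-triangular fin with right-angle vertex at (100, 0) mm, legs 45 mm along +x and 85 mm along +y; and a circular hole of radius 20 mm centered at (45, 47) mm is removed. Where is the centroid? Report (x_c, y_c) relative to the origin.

Part | A | x̄ᵢ | ȳᵢ | A·x̄ᵢ | A·ȳᵢ
rectangular body | 13000.00 | 50.00 | 65.00 | 650000.00 | 845000.00
semicircular top | 3926.99 | 50.00 | 151.22 | 196349.54 | 593842.14
triangular fin | 1912.50 | 115.00 | 28.33 | 219937.50 | 54187.50
hole | -1256.64 | 45.00 | 47.00 | -56548.67 | -59061.94
Σ | 17582.85 |  |  | 1009738.37 | 1433967.70
x_c = 1009738.37 / 17582.85 = 57.43 mm
y_c = 1433967.70 / 17582.85 = 81.55 mm

x_c = 57.43 mm, y_c = 81.55 mm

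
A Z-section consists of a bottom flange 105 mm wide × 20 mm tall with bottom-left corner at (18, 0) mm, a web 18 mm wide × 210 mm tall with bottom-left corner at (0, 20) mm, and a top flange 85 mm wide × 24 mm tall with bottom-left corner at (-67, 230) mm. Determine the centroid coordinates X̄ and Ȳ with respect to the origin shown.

X̄ = 16.68 mm, Ȳ = 124.64 mm

Part | A | x̄ᵢ | ȳᵢ | A·x̄ᵢ | A·ȳᵢ
bottom flange | 2100.00 | 70.50 | 10.00 | 148050.00 | 21000.00
web | 3780.00 | 9.00 | 125.00 | 34020.00 | 472500.00
top flange | 2040.00 | -24.50 | 242.00 | -49980.00 | 493680.00
Σ | 7920.00 |  |  | 132090.00 | 987180.00
X̄ = 132090.00 / 7920.00 = 16.68 mm
Ȳ = 987180.00 / 7920.00 = 124.64 mm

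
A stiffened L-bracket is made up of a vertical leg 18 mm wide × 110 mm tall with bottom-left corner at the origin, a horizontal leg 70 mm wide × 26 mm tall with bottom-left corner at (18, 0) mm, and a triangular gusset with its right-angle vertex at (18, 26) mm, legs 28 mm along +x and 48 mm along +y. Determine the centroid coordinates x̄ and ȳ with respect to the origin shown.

vertical leg: A = 18 × 110 = 1980.00, centroid at (9.00, 55.00).
horizontal leg: A = 70 × 26 = 1820.00, centroid at (53.00, 13.00).
gusset: A = ½·28·48 = 672.00, centroid at (27.33, 42.00).
ΣA = 4472.00 mm²
ΣAx̄ = (1980.00)(9.00) + (1820.00)(53.00) + (672.00)(27.33) = 132648.00 mm³
ΣAȳ = (1980.00)(55.00) + (1820.00)(13.00) + (672.00)(42.00) = 160784.00 mm³
x̄ = 132648.00 / 4472.00 = 29.66 mm
ȳ = 160784.00 / 4472.00 = 35.95 mm

x̄ = 29.66 mm, ȳ = 35.95 mm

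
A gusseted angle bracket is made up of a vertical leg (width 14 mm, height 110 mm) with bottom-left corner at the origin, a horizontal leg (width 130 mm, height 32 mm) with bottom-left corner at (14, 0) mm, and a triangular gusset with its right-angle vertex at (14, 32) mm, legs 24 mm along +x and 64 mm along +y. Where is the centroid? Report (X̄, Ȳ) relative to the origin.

X̄ = 55.09 mm, Ȳ = 29.72 mm

Part | A | x̄ᵢ | ȳᵢ | A·x̄ᵢ | A·ȳᵢ
vertical leg | 1540.00 | 7.00 | 55.00 | 10780.00 | 84700.00
horizontal leg | 4160.00 | 79.00 | 16.00 | 328640.00 | 66560.00
gusset | 768.00 | 22.00 | 53.33 | 16896.00 | 40960.00
Σ | 6468.00 |  |  | 356316.00 | 192220.00
X̄ = 356316.00 / 6468.00 = 55.09 mm
Ȳ = 192220.00 / 6468.00 = 29.72 mm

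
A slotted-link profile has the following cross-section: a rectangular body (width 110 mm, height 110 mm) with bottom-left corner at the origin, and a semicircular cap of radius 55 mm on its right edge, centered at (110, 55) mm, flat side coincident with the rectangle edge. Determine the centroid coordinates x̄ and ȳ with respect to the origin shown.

Part | A | x̄ᵢ | ȳᵢ | A·x̄ᵢ | A·ȳᵢ
rectangular body | 12100.00 | 55.00 | 55.00 | 665500.00 | 665500.00
semicircular end | 4751.66 | 133.34 | 55.00 | 633599.14 | 261341.24
Σ | 16851.66 |  |  | 1299099.14 | 926841.24
x̄ = 1299099.14 / 16851.66 = 77.09 mm
ȳ = 926841.24 / 16851.66 = 55.00 mm

x̄ = 77.09 mm, ȳ = 55.00 mm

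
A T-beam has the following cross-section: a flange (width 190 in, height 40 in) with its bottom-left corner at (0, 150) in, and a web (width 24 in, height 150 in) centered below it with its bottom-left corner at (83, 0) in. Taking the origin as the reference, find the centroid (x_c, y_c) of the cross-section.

Part | A | x̄ᵢ | ȳᵢ | A·x̄ᵢ | A·ȳᵢ
web | 3600.00 | 95.00 | 75.00 | 342000.00 | 270000.00
flange | 7600.00 | 95.00 | 170.00 | 722000.00 | 1292000.00
Σ | 11200.00 |  |  | 1064000.00 | 1562000.00
x_c = 1064000.00 / 11200.00 = 95.00 in
y_c = 1562000.00 / 11200.00 = 139.46 in

x_c = 95.00 in, y_c = 139.46 in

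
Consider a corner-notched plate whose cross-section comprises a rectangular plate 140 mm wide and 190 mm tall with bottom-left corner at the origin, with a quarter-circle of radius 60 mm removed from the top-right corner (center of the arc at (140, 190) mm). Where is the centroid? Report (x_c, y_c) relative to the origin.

x_c = 64.70 mm, y_c = 86.73 mm

Part | A | x̄ᵢ | ȳᵢ | A·x̄ᵢ | A·ȳᵢ
plate | 26600.00 | 70.00 | 95.00 | 1862000.00 | 2527000.00
removed quarter-circle | -2827.43 | 114.54 | 164.54 | -323840.67 | -465212.34
Σ | 23772.57 |  |  | 1538159.33 | 2061787.66
x_c = 1538159.33 / 23772.57 = 64.70 mm
y_c = 2061787.66 / 23772.57 = 86.73 mm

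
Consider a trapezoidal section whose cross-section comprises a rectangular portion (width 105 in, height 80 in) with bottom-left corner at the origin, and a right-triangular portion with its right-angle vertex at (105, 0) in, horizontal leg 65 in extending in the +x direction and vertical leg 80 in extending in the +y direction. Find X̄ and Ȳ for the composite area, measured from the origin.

X̄ = 70.03 in, Ȳ = 36.85 in

rectangular portion: A = 105 × 80 = 8400.00, centroid at (52.50, 40.00).
triangular portion: A = ½·65·80 = 2600.00, centroid at (126.67, 26.67).
ΣA = 11000.00 in², ΣAX̄ = 770333.33 in³, ΣAȲ = 405333.33 in³.
X̄ = 770333.33/11000.00 = 70.03 in; Ȳ = 405333.33/11000.00 = 36.85 in.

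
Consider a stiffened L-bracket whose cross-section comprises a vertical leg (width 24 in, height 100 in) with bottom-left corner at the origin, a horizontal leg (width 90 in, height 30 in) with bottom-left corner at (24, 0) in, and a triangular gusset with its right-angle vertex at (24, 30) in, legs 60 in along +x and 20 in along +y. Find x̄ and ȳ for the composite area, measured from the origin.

x̄ = 42.37 in, ȳ = 32.02 in

vertical leg: A = 24 × 100 = 2400.00, centroid at (12.00, 50.00).
horizontal leg: A = 90 × 30 = 2700.00, centroid at (69.00, 15.00).
gusset: A = ½·60·20 = 600.00, centroid at (44.00, 36.67).
ΣA = 5700.00 in², ΣAx̄ = 241500.00 in³, ΣAȳ = 182500.00 in³.
x̄ = 241500.00/5700.00 = 42.37 in; ȳ = 182500.00/5700.00 = 32.02 in.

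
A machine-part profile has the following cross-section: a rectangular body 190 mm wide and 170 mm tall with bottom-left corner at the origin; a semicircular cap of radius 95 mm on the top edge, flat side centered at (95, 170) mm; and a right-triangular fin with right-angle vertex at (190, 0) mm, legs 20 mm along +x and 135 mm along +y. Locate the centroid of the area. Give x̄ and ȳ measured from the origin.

x̄ = 97.87 mm, ȳ = 121.02 mm

Part | A | x̄ᵢ | ȳᵢ | A·x̄ᵢ | A·ȳᵢ
rectangular body | 32300.00 | 95.00 | 85.00 | 3068500.00 | 2745500.00
semicircular top | 14176.44 | 95.00 | 210.32 | 1346761.50 | 2981577.60
triangular fin | 1350.00 | 196.67 | 45.00 | 265500.00 | 60750.00
Σ | 47826.44 |  |  | 4680761.50 | 5787827.60
x̄ = 4680761.50 / 47826.44 = 97.87 mm
ȳ = 5787827.60 / 47826.44 = 121.02 mm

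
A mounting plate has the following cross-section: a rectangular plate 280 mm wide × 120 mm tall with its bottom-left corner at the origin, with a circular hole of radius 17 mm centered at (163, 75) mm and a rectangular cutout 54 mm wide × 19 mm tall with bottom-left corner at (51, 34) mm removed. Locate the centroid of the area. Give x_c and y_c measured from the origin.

Part | A | x̄ᵢ | ȳᵢ | A·x̄ᵢ | A·ȳᵢ
plate | 33600.00 | 140.00 | 60.00 | 4704000.00 | 2016000.00
hole 1 | -907.92 | 163.00 | 75.00 | -147991.01 | -68094.02
hole 2 | -1026.00 | 78.00 | 43.50 | -80028.00 | -44631.00
Σ | 31666.08 |  |  | 4475980.99 | 1903274.98
x_c = 4475980.99 / 31666.08 = 141.35 mm
y_c = 1903274.98 / 31666.08 = 60.10 mm

x_c = 141.35 mm, y_c = 60.10 mm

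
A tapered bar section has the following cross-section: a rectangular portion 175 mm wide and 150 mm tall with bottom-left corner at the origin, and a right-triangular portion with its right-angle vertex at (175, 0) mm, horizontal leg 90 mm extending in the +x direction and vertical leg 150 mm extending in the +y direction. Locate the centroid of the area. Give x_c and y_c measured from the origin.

rectangular portion: A = 175 × 150 = 26250.00, centroid at (87.50, 75.00).
triangular portion: A = ½·90·150 = 6750.00, centroid at (205.00, 50.00).
ΣA = 33000.00 mm²
ΣAx_c = (26250.00)(87.50) + (6750.00)(205.00) = 3680625.00 mm³
ΣAy_c = (26250.00)(75.00) + (6750.00)(50.00) = 2306250.00 mm³
x_c = 3680625.00 / 33000.00 = 111.53 mm
y_c = 2306250.00 / 33000.00 = 69.89 mm

x_c = 111.53 mm, y_c = 69.89 mm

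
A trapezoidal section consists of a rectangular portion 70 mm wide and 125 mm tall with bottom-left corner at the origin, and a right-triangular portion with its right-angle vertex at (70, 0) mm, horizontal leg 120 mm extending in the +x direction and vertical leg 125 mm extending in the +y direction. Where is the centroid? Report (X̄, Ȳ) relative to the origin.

X̄ = 69.62 mm, Ȳ = 52.88 mm

Part | A | x̄ᵢ | ȳᵢ | A·x̄ᵢ | A·ȳᵢ
rectangular portion | 8750.00 | 35.00 | 62.50 | 306250.00 | 546875.00
triangular portion | 7500.00 | 110.00 | 41.67 | 825000.00 | 312500.00
Σ | 16250.00 |  |  | 1131250.00 | 859375.00
X̄ = 1131250.00 / 16250.00 = 69.62 mm
Ȳ = 859375.00 / 16250.00 = 52.88 mm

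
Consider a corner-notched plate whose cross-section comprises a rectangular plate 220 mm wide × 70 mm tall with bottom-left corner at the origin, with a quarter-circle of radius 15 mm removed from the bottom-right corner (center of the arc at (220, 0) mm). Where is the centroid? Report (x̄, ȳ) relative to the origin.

plate: A = 220 × 70 = 15400.00, centroid at (110.00, 35.00).
removed quarter-circle: A = −¼π·15² = -176.71, centroid at (213.63, 6.37).
ΣA = 15223.29 mm²
ΣAx̄ = (15400.00)(110.00) + (-176.71)(213.63) = 1656247.79 mm³
ΣAȳ = (15400.00)(35.00) + (-176.71)(6.37) = 537875.00 mm³
x̄ = 1656247.79 / 15223.29 = 108.80 mm
ȳ = 537875.00 / 15223.29 = 35.33 mm

x̄ = 108.80 mm, ȳ = 35.33 mm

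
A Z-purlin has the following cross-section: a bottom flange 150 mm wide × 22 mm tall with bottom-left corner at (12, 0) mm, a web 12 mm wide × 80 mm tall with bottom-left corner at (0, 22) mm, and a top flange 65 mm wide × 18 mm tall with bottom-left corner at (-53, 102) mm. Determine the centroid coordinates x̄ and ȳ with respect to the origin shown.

Part | A | x̄ᵢ | ȳᵢ | A·x̄ᵢ | A·ȳᵢ
bottom flange | 3300.00 | 87.00 | 11.00 | 287100.00 | 36300.00
web | 960.00 | 6.00 | 62.00 | 5760.00 | 59520.00
top flange | 1170.00 | -20.50 | 111.00 | -23985.00 | 129870.00
Σ | 5430.00 |  |  | 268875.00 | 225690.00
x̄ = 268875.00 / 5430.00 = 49.52 mm
ȳ = 225690.00 / 5430.00 = 41.56 mm

x̄ = 49.52 mm, ȳ = 41.56 mm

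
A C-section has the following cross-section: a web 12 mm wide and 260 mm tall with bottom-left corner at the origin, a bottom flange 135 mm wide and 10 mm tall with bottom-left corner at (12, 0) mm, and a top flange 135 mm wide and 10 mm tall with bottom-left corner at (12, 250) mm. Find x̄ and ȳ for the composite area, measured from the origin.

x̄ = 40.10 mm, ȳ = 130.00 mm

Part | A | x̄ᵢ | ȳᵢ | A·x̄ᵢ | A·ȳᵢ
web | 3120.00 | 6.00 | 130.00 | 18720.00 | 405600.00
bottom flange | 1350.00 | 79.50 | 5.00 | 107325.00 | 6750.00
top flange | 1350.00 | 79.50 | 255.00 | 107325.00 | 344250.00
Σ | 5820.00 |  |  | 233370.00 | 756600.00
x̄ = 233370.00 / 5820.00 = 40.10 mm
ȳ = 756600.00 / 5820.00 = 130.00 mm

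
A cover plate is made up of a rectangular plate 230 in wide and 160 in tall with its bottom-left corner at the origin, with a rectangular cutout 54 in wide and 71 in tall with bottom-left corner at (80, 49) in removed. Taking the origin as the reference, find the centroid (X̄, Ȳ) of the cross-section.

plate: A = 230 × 160 = 36800.00, centroid at (115.00, 80.00).
hole: A = −(54 × 71) = -3834.00, centroid at (107.00, 84.50).
ΣA = 32966.00 in²
ΣAX̄ = (36800.00)(115.00) + (-3834.00)(107.00) = 3821762.00 in³
ΣAȲ = (36800.00)(80.00) + (-3834.00)(84.50) = 2620027.00 in³
X̄ = 3821762.00 / 32966.00 = 115.93 in
Ȳ = 2620027.00 / 32966.00 = 79.48 in

X̄ = 115.93 in, Ȳ = 79.48 in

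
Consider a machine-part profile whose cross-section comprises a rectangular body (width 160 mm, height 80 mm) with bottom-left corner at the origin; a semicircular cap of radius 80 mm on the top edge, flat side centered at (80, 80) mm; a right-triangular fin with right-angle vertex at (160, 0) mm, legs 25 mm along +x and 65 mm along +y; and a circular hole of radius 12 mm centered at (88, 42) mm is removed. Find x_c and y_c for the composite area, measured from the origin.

x_c = 82.94 mm, y_c = 71.35 mm

rectangular body: A = 160 × 80 = 12800.00, centroid at (80.00, 40.00).
semicircular top: A = ½π·80² = 10053.10, centroid at (80.00, 113.95).
triangular fin: A = ½·25·65 = 812.50, centroid at (168.33, 21.67).
hole: A = −π·12² = -452.39, centroid at (88.00, 42.00).
ΣA = 23213.21 mm², ΣAx_c = 1925208.29 mm³, ΣAy_c = 1656184.87 mm³.
x_c = 1925208.29/23213.21 = 82.94 mm; y_c = 1656184.87/23213.21 = 71.35 mm.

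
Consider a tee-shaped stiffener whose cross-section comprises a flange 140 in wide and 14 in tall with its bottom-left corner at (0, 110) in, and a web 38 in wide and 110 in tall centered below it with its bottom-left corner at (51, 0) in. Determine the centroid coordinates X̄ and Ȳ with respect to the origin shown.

X̄ = 70.00 in, Ȳ = 74.79 in

Part | A | x̄ᵢ | ȳᵢ | A·x̄ᵢ | A·ȳᵢ
web | 4180.00 | 70.00 | 55.00 | 292600.00 | 229900.00
flange | 1960.00 | 70.00 | 117.00 | 137200.00 | 229320.00
Σ | 6140.00 |  |  | 429800.00 | 459220.00
X̄ = 429800.00 / 6140.00 = 70.00 in
Ȳ = 459220.00 / 6140.00 = 74.79 in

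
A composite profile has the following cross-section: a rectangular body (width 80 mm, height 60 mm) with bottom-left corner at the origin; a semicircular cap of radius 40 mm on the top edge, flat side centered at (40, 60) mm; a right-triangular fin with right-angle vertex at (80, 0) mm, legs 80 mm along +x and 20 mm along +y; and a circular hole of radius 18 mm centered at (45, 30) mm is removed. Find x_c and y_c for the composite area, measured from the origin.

rectangular body: A = 80 × 60 = 4800.00, centroid at (40.00, 30.00).
semicircular top: A = ½π·40² = 2513.27, centroid at (40.00, 76.98).
triangular fin: A = ½·80·20 = 800.00, centroid at (106.67, 6.67).
hole: A = −π·18² = -1017.88, centroid at (45.00, 30.00).
ΣA = 7095.40 mm², ΣAx_c = 332059.88 mm³, ΣAy_c = 312260.17 mm³.
x_c = 332059.88/7095.40 = 46.80 mm; y_c = 312260.17/7095.40 = 44.01 mm.

x_c = 46.80 mm, y_c = 44.01 mm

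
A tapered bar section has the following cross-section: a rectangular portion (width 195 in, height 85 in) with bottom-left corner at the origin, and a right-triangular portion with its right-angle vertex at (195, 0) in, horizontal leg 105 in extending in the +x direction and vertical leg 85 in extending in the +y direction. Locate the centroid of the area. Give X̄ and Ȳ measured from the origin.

X̄ = 125.61 in, Ȳ = 39.49 in

rectangular portion: A = 195 × 85 = 16575.00, centroid at (97.50, 42.50).
triangular portion: A = ½·105·85 = 4462.50, centroid at (230.00, 28.33).
ΣA = 21037.50 in², ΣAX̄ = 2642437.50 in³, ΣAȲ = 830875.00 in³.
X̄ = 2642437.50/21037.50 = 125.61 in; Ȳ = 830875.00/21037.50 = 39.49 in.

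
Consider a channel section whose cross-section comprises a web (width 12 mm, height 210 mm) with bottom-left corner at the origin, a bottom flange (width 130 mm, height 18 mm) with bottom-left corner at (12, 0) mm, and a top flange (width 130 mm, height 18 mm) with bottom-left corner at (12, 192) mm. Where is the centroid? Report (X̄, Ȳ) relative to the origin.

X̄ = 52.15 mm, Ȳ = 105.00 mm

web: A = 12 × 210 = 2520.00, centroid at (6.00, 105.00).
bottom flange: A = 130 × 18 = 2340.00, centroid at (77.00, 9.00).
top flange: A = 130 × 18 = 2340.00, centroid at (77.00, 201.00).
ΣA = 7200.00 mm², ΣAX̄ = 375480.00 mm³, ΣAȲ = 756000.00 mm³.
X̄ = 375480.00/7200.00 = 52.15 mm; Ȳ = 756000.00/7200.00 = 105.00 mm.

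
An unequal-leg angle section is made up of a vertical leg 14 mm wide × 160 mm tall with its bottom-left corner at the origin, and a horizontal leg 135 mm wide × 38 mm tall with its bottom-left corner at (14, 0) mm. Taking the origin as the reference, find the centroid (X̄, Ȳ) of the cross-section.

vertical leg: A = 14 × 160 = 2240.00, centroid at (7.00, 80.00).
horizontal leg: A = 135 × 38 = 5130.00, centroid at (81.50, 19.00).
ΣA = 7370.00 mm²
ΣAX̄ = (2240.00)(7.00) + (5130.00)(81.50) = 433775.00 mm³
ΣAȲ = (2240.00)(80.00) + (5130.00)(19.00) = 276670.00 mm³
X̄ = 433775.00 / 7370.00 = 58.86 mm
Ȳ = 276670.00 / 7370.00 = 37.54 mm

X̄ = 58.86 mm, Ȳ = 37.54 mm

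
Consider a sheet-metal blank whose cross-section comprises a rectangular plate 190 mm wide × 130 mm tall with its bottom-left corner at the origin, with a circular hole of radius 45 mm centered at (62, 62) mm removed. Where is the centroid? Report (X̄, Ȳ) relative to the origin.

X̄ = 106.45 mm, Ȳ = 66.04 mm

plate: A = 190 × 130 = 24700.00, centroid at (95.00, 65.00).
hole: A = −π·45² = -6361.73, centroid at (62.00, 62.00).
ΣA = 18338.27 mm², ΣAX̄ = 1952073.04 mm³, ΣAȲ = 1211073.04 mm³.
X̄ = 1952073.04/18338.27 = 106.45 mm; Ȳ = 1211073.04/18338.27 = 66.04 mm.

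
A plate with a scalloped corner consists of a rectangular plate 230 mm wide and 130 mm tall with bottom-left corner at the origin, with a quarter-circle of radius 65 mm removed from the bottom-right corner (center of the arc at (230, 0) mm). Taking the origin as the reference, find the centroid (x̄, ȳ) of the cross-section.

plate: A = 230 × 130 = 29900.00, centroid at (115.00, 65.00).
removed quarter-circle: A = −¼π·65² = -3318.31, centroid at (202.41, 27.59).
ΣA = 26581.69 mm²
ΣAx̄ = (29900.00)(115.00) + (-3318.31)(202.41) = 2766831.00 mm³
ΣAȳ = (29900.00)(65.00) + (-3318.31)(27.59) = 1851958.33 mm³
x̄ = 2766831.00 / 26581.69 = 104.09 mm
ȳ = 1851958.33 / 26581.69 = 69.67 mm

x̄ = 104.09 mm, ȳ = 69.67 mm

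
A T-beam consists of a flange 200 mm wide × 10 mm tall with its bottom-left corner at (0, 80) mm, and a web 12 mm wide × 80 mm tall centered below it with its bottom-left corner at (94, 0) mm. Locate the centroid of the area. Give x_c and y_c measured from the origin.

web: A = 12 × 80 = 960.00, centroid at (100.00, 40.00).
flange: A = 200 × 10 = 2000.00, centroid at (100.00, 85.00).
ΣA = 2960.00 mm²
ΣAx_c = (960.00)(100.00) + (2000.00)(100.00) = 296000.00 mm³
ΣAy_c = (960.00)(40.00) + (2000.00)(85.00) = 208400.00 mm³
x_c = 296000.00 / 2960.00 = 100.00 mm
y_c = 208400.00 / 2960.00 = 70.41 mm

x_c = 100.00 mm, y_c = 70.41 mm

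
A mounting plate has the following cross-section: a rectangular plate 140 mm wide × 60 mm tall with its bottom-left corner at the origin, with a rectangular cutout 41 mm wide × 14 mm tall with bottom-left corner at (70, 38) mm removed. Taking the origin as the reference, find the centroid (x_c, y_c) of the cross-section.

x_c = 68.50 mm, y_c = 28.90 mm

plate: A = 140 × 60 = 8400.00, centroid at (70.00, 30.00).
hole: A = −(41 × 14) = -574.00, centroid at (90.50, 45.00).
ΣA = 7826.00 mm²
ΣAx_c = (8400.00)(70.00) + (-574.00)(90.50) = 536053.00 mm³
ΣAy_c = (8400.00)(30.00) + (-574.00)(45.00) = 226170.00 mm³
x_c = 536053.00 / 7826.00 = 68.50 mm
y_c = 226170.00 / 7826.00 = 28.90 mm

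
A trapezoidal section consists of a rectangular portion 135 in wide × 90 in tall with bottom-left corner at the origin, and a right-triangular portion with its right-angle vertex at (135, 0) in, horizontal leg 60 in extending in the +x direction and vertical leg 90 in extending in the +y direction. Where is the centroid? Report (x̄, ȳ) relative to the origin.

x̄ = 83.41 in, ȳ = 42.27 in

rectangular portion: A = 135 × 90 = 12150.00, centroid at (67.50, 45.00).
triangular portion: A = ½·60·90 = 2700.00, centroid at (155.00, 30.00).
ΣA = 14850.00 in², ΣAx̄ = 1238625.00 in³, ΣAȳ = 627750.00 in³.
x̄ = 1238625.00/14850.00 = 83.41 in; ȳ = 627750.00/14850.00 = 42.27 in.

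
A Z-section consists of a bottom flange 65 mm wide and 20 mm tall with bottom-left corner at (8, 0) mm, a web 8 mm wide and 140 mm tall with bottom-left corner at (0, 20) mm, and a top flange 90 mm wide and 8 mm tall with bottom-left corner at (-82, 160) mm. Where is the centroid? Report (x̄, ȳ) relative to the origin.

x̄ = 9.71 mm, ȳ = 73.85 mm

Part | A | x̄ᵢ | ȳᵢ | A·x̄ᵢ | A·ȳᵢ
bottom flange | 1300.00 | 40.50 | 10.00 | 52650.00 | 13000.00
web | 1120.00 | 4.00 | 90.00 | 4480.00 | 100800.00
top flange | 720.00 | -37.00 | 164.00 | -26640.00 | 118080.00
Σ | 3140.00 |  |  | 30490.00 | 231880.00
x̄ = 30490.00 / 3140.00 = 9.71 mm
ȳ = 231880.00 / 3140.00 = 73.85 mm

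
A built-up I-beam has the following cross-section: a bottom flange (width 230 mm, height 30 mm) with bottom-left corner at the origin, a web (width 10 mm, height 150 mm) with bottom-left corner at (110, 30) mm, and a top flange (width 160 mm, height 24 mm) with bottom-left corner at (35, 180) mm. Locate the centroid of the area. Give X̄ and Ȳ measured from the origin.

bottom flange: A = 230 × 30 = 6900.00, centroid at (115.00, 15.00).
web: A = 10 × 150 = 1500.00, centroid at (115.00, 105.00).
top flange: A = 160 × 24 = 3840.00, centroid at (115.00, 192.00).
ΣA = 12240.00 mm², ΣAX̄ = 1407600.00 mm³, ΣAȲ = 998280.00 mm³.
X̄ = 1407600.00/12240.00 = 115.00 mm; Ȳ = 998280.00/12240.00 = 81.56 mm.

X̄ = 115.00 mm, Ȳ = 81.56 mm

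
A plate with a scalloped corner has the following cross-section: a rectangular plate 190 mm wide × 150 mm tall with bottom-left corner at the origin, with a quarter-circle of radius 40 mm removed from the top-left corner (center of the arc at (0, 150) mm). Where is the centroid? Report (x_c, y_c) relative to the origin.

x_c = 98.60 mm, y_c = 72.32 mm

Part | A | x̄ᵢ | ȳᵢ | A·x̄ᵢ | A·ȳᵢ
plate | 28500.00 | 95.00 | 75.00 | 2707500.00 | 2137500.00
removed quarter-circle | -1256.64 | 16.98 | 133.02 | -21333.33 | -167162.23
Σ | 27243.36 |  |  | 2686166.67 | 1970337.77
x_c = 2686166.67 / 27243.36 = 98.60 mm
y_c = 1970337.77 / 27243.36 = 72.32 mm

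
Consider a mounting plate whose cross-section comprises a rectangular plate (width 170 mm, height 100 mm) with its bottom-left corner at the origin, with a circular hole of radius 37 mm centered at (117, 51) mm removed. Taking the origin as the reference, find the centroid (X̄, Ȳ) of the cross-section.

X̄ = 74.16 mm, Ȳ = 49.66 mm

Part | A | x̄ᵢ | ȳᵢ | A·x̄ᵢ | A·ȳᵢ
plate | 17000.00 | 85.00 | 50.00 | 1445000.00 | 850000.00
hole | -4300.84 | 117.00 | 51.00 | -503198.32 | -219342.86
Σ | 12699.16 |  |  | 941801.68 | 630657.14
X̄ = 941801.68 / 12699.16 = 74.16 mm
Ȳ = 630657.14 / 12699.16 = 49.66 mm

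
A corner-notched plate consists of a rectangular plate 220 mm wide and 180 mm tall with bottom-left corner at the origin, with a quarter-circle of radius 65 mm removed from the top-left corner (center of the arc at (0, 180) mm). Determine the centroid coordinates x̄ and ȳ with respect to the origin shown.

x̄ = 117.54 mm, ȳ = 84.29 mm

plate: A = 220 × 180 = 39600.00, centroid at (110.00, 90.00).
removed quarter-circle: A = −¼π·65² = -3318.31, centroid at (27.59, 152.41).
ΣA = 36281.69 mm², ΣAx̄ = 4264458.33 mm³, ΣAȳ = 3058246.36 mm³.
x̄ = 4264458.33/36281.69 = 117.54 mm; ȳ = 3058246.36/36281.69 = 84.29 mm.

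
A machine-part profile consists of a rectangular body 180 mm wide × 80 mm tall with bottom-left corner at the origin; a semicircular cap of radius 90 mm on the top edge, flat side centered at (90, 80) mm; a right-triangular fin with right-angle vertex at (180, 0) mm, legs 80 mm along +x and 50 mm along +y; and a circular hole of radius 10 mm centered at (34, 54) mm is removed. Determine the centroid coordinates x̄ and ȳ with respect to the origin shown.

Part | A | x̄ᵢ | ȳᵢ | A·x̄ᵢ | A·ȳᵢ
rectangular body | 14400.00 | 90.00 | 40.00 | 1296000.00 | 576000.00
semicircular top | 12723.45 | 90.00 | 118.20 | 1145110.52 | 1503876.02
triangular fin | 2000.00 | 206.67 | 16.67 | 413333.33 | 33333.33
hole | -314.16 | 34.00 | 54.00 | -10681.42 | -16964.60
Σ | 28809.29 |  |  | 2843762.44 | 2096244.75
x̄ = 2843762.44 / 28809.29 = 98.71 mm
ȳ = 2096244.75 / 28809.29 = 72.76 mm

x̄ = 98.71 mm, ȳ = 72.76 mm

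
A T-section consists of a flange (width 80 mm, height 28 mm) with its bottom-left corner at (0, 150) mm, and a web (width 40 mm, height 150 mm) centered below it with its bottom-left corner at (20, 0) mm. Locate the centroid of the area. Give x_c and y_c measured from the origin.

Part | A | x̄ᵢ | ȳᵢ | A·x̄ᵢ | A·ȳᵢ
web | 6000.00 | 40.00 | 75.00 | 240000.00 | 450000.00
flange | 2240.00 | 40.00 | 164.00 | 89600.00 | 367360.00
Σ | 8240.00 |  |  | 329600.00 | 817360.00
x_c = 329600.00 / 8240.00 = 40.00 mm
y_c = 817360.00 / 8240.00 = 99.19 mm

x_c = 40.00 mm, y_c = 99.19 mm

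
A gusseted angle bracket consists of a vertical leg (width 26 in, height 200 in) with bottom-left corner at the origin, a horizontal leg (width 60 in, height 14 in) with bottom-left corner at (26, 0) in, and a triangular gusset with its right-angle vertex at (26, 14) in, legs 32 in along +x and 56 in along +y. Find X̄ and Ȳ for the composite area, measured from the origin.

vertical leg: A = 26 × 200 = 5200.00, centroid at (13.00, 100.00).
horizontal leg: A = 60 × 14 = 840.00, centroid at (56.00, 7.00).
gusset: A = ½·32·56 = 896.00, centroid at (36.67, 32.67).
ΣA = 6936.00 in², ΣAX̄ = 147493.33 in³, ΣAȲ = 555149.33 in³.
X̄ = 147493.33/6936.00 = 21.26 in; Ȳ = 555149.33/6936.00 = 80.04 in.

X̄ = 21.26 in, Ȳ = 80.04 in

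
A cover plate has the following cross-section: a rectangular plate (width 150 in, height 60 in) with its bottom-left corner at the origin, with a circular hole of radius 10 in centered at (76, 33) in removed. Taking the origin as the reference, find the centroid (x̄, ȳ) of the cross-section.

x̄ = 74.96 in, ȳ = 29.89 in

Part | A | x̄ᵢ | ȳᵢ | A·x̄ᵢ | A·ȳᵢ
plate | 9000.00 | 75.00 | 30.00 | 675000.00 | 270000.00
hole | -314.16 | 76.00 | 33.00 | -23876.10 | -10367.26
Σ | 8685.84 |  |  | 651123.90 | 259632.74
x̄ = 651123.90 / 8685.84 = 74.96 in
ȳ = 259632.74 / 8685.84 = 29.89 in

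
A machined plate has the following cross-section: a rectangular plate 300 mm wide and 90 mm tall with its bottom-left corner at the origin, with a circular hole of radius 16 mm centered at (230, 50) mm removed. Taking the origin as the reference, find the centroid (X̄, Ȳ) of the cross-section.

Part | A | x̄ᵢ | ȳᵢ | A·x̄ᵢ | A·ȳᵢ
plate | 27000.00 | 150.00 | 45.00 | 4050000.00 | 1215000.00
hole | -804.25 | 230.00 | 50.00 | -184976.98 | -40212.39
Σ | 26195.75 |  |  | 3865023.02 | 1174787.61
X̄ = 3865023.02 / 26195.75 = 147.54 mm
Ȳ = 1174787.61 / 26195.75 = 44.85 mm

X̄ = 147.54 mm, Ȳ = 44.85 mm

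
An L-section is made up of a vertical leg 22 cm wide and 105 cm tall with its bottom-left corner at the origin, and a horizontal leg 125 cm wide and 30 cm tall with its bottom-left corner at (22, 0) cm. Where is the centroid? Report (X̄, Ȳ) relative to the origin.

vertical leg: A = 22 × 105 = 2310.00, centroid at (11.00, 52.50).
horizontal leg: A = 125 × 30 = 3750.00, centroid at (84.50, 15.00).
ΣA = 6060.00 cm², ΣAX̄ = 342285.00 cm³, ΣAȲ = 177525.00 cm³.
X̄ = 342285.00/6060.00 = 56.48 cm; Ȳ = 177525.00/6060.00 = 29.29 cm.

X̄ = 56.48 cm, Ȳ = 29.29 cm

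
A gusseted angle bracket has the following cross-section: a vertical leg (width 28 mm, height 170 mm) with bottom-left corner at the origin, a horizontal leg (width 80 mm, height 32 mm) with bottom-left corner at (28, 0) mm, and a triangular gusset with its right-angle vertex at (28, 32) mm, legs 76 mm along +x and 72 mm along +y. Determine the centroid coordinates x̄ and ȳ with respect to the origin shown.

x̄ = 38.45 mm, ȳ = 59.54 mm

Part | A | x̄ᵢ | ȳᵢ | A·x̄ᵢ | A·ȳᵢ
vertical leg | 4760.00 | 14.00 | 85.00 | 66640.00 | 404600.00
horizontal leg | 2560.00 | 68.00 | 16.00 | 174080.00 | 40960.00
gusset | 2736.00 | 53.33 | 56.00 | 145920.00 | 153216.00
Σ | 10056.00 |  |  | 386640.00 | 598776.00
x̄ = 386640.00 / 10056.00 = 38.45 mm
ȳ = 598776.00 / 10056.00 = 59.54 mm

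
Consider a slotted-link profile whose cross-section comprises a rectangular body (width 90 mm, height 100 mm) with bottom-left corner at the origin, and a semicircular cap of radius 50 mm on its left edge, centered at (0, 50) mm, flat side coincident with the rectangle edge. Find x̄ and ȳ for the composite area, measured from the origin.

x̄ = 24.88 mm, ȳ = 50.00 mm

Part | A | x̄ᵢ | ȳᵢ | A·x̄ᵢ | A·ȳᵢ
rectangular body | 9000.00 | 45.00 | 50.00 | 405000.00 | 450000.00
semicircular end | 3926.99 | -21.22 | 50.00 | -83333.33 | 196349.54
Σ | 12926.99 |  |  | 321666.67 | 646349.54
x̄ = 321666.67 / 12926.99 = 24.88 mm
ȳ = 646349.54 / 12926.99 = 50.00 mm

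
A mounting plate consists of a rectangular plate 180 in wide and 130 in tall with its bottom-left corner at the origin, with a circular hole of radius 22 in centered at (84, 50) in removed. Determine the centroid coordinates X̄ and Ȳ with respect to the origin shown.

Part | A | x̄ᵢ | ȳᵢ | A·x̄ᵢ | A·ȳᵢ
plate | 23400.00 | 90.00 | 65.00 | 2106000.00 | 1521000.00
hole | -1520.53 | 84.00 | 50.00 | -127724.59 | -76026.54
Σ | 21879.47 |  |  | 1978275.41 | 1444973.46
X̄ = 1978275.41 / 21879.47 = 90.42 in
Ȳ = 1444973.46 / 21879.47 = 66.04 in

X̄ = 90.42 in, Ȳ = 66.04 in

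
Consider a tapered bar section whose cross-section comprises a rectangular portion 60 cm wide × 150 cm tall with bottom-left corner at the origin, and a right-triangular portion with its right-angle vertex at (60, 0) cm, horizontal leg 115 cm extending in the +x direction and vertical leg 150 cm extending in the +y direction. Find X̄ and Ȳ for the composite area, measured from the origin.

X̄ = 63.44 cm, Ȳ = 62.77 cm

Part | A | x̄ᵢ | ȳᵢ | A·x̄ᵢ | A·ȳᵢ
rectangular portion | 9000.00 | 30.00 | 75.00 | 270000.00 | 675000.00
triangular portion | 8625.00 | 98.33 | 50.00 | 848125.00 | 431250.00
Σ | 17625.00 |  |  | 1118125.00 | 1106250.00
X̄ = 1118125.00 / 17625.00 = 63.44 cm
Ȳ = 1106250.00 / 17625.00 = 62.77 cm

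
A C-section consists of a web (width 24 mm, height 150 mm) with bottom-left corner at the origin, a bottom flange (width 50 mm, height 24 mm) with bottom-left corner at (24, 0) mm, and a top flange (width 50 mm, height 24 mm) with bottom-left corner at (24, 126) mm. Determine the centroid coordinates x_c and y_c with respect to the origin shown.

x_c = 26.80 mm, y_c = 75.00 mm

web: A = 24 × 150 = 3600.00, centroid at (12.00, 75.00).
bottom flange: A = 50 × 24 = 1200.00, centroid at (49.00, 12.00).
top flange: A = 50 × 24 = 1200.00, centroid at (49.00, 138.00).
ΣA = 6000.00 mm²
ΣAx_c = (3600.00)(12.00) + (1200.00)(49.00) + (1200.00)(49.00) = 160800.00 mm³
ΣAy_c = (3600.00)(75.00) + (1200.00)(12.00) + (1200.00)(138.00) = 450000.00 mm³
x_c = 160800.00 / 6000.00 = 26.80 mm
y_c = 450000.00 / 6000.00 = 75.00 mm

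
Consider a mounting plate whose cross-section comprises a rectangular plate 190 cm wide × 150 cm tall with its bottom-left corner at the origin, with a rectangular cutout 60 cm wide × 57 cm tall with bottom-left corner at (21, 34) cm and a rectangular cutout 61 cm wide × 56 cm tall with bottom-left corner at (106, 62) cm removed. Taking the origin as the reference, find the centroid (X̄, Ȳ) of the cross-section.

X̄ = 95.40 cm, Ȳ = 74.61 cm

Part | A | x̄ᵢ | ȳᵢ | A·x̄ᵢ | A·ȳᵢ
plate | 28500.00 | 95.00 | 75.00 | 2707500.00 | 2137500.00
hole 1 | -3420.00 | 51.00 | 62.50 | -174420.00 | -213750.00
hole 2 | -3416.00 | 136.50 | 90.00 | -466284.00 | -307440.00
Σ | 21664.00 |  |  | 2066796.00 | 1616310.00
X̄ = 2066796.00 / 21664.00 = 95.40 cm
Ȳ = 1616310.00 / 21664.00 = 74.61 cm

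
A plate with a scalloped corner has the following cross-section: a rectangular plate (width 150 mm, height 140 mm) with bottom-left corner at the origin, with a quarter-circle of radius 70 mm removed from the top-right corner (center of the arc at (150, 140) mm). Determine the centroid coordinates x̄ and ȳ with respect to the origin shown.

plate: A = 150 × 140 = 21000.00, centroid at (75.00, 70.00).
removed quarter-circle: A = −¼π·70² = -3848.45, centroid at (120.29, 110.29).
ΣA = 17151.55 mm²
ΣAx̄ = (21000.00)(75.00) + (-3848.45)(120.29) = 1112065.68 mm³
ΣAȳ = (21000.00)(70.00) + (-3848.45)(110.29) = 1045550.19 mm³
x̄ = 1112065.68 / 17151.55 = 64.84 mm
ȳ = 1045550.19 / 17151.55 = 60.96 mm

x̄ = 64.84 mm, ȳ = 60.96 mm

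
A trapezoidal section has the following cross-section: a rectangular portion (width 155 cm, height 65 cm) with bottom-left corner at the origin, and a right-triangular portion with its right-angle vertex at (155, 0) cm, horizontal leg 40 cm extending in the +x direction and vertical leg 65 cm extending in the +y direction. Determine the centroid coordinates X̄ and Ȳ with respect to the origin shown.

X̄ = 87.88 cm, Ȳ = 31.26 cm

Part | A | x̄ᵢ | ȳᵢ | A·x̄ᵢ | A·ȳᵢ
rectangular portion | 10075.00 | 77.50 | 32.50 | 780812.50 | 327437.50
triangular portion | 1300.00 | 168.33 | 21.67 | 218833.33 | 28166.67
Σ | 11375.00 |  |  | 999645.83 | 355604.17
X̄ = 999645.83 / 11375.00 = 87.88 cm
Ȳ = 355604.17 / 11375.00 = 31.26 cm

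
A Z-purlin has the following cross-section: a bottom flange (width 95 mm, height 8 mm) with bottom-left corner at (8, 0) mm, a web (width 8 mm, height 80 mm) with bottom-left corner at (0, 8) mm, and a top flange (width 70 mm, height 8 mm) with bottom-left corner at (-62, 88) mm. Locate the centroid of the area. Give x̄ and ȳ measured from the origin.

x̄ = 15.11 mm, ȳ = 43.51 mm

bottom flange: A = 95 × 8 = 760.00, centroid at (55.50, 4.00).
web: A = 8 × 80 = 640.00, centroid at (4.00, 48.00).
top flange: A = 70 × 8 = 560.00, centroid at (-27.00, 92.00).
ΣA = 1960.00 mm²
ΣAx̄ = (760.00)(55.50) + (640.00)(4.00) + (560.00)(-27.00) = 29620.00 mm³
ΣAȳ = (760.00)(4.00) + (640.00)(48.00) + (560.00)(92.00) = 85280.00 mm³
x̄ = 29620.00 / 1960.00 = 15.11 mm
ȳ = 85280.00 / 1960.00 = 43.51 mm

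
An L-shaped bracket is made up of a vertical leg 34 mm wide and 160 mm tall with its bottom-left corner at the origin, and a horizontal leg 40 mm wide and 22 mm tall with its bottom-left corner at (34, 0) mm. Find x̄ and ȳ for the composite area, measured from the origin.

x̄ = 22.15 mm, ȳ = 70.39 mm

vertical leg: A = 34 × 160 = 5440.00, centroid at (17.00, 80.00).
horizontal leg: A = 40 × 22 = 880.00, centroid at (54.00, 11.00).
ΣA = 6320.00 mm², ΣAx̄ = 140000.00 mm³, ΣAȳ = 444880.00 mm³.
x̄ = 140000.00/6320.00 = 22.15 mm; ȳ = 444880.00/6320.00 = 70.39 mm.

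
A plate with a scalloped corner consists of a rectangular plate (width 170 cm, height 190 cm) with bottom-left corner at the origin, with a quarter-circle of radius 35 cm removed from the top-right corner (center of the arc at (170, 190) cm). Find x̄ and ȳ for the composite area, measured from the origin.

x̄ = 82.85 cm, ȳ = 92.54 cm

Part | A | x̄ᵢ | ȳᵢ | A·x̄ᵢ | A·ȳᵢ
plate | 32300.00 | 85.00 | 95.00 | 2745500.00 | 3068500.00
removed quarter-circle | -962.11 | 155.15 | 175.15 | -149267.50 | -168509.76
Σ | 31337.89 |  |  | 2596232.50 | 2899990.24
x̄ = 2596232.50 / 31337.89 = 82.85 cm
ȳ = 2899990.24 / 31337.89 = 92.54 cm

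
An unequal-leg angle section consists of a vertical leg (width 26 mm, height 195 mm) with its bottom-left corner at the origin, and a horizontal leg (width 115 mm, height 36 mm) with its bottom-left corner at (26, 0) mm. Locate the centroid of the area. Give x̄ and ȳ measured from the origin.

x̄ = 44.69 mm, ȳ = 61.76 mm

vertical leg: A = 26 × 195 = 5070.00, centroid at (13.00, 97.50).
horizontal leg: A = 115 × 36 = 4140.00, centroid at (83.50, 18.00).
ΣA = 9210.00 mm², ΣAx̄ = 411600.00 mm³, ΣAȳ = 568845.00 mm³.
x̄ = 411600.00/9210.00 = 44.69 mm; ȳ = 568845.00/9210.00 = 61.76 mm.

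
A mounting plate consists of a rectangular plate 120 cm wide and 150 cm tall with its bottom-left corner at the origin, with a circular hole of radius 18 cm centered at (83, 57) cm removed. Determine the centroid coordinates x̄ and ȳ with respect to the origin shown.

x̄ = 58.62 cm, ȳ = 76.08 cm

Part | A | x̄ᵢ | ȳᵢ | A·x̄ᵢ | A·ȳᵢ
plate | 18000.00 | 60.00 | 75.00 | 1080000.00 | 1350000.00
hole | -1017.88 | 83.00 | 57.00 | -84483.71 | -58018.93
Σ | 16982.12 |  |  | 995516.29 | 1291981.07
x̄ = 995516.29 / 16982.12 = 58.62 cm
ȳ = 1291981.07 / 16982.12 = 76.08 cm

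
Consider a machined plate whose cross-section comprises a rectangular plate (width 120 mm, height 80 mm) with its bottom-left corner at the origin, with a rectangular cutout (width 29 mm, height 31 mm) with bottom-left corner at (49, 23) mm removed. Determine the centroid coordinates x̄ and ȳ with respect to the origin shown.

plate: A = 120 × 80 = 9600.00, centroid at (60.00, 40.00).
hole: A = −(29 × 31) = -899.00, centroid at (63.50, 38.50).
ΣA = 8701.00 mm², ΣAx̄ = 518913.50 mm³, ΣAȳ = 349388.50 mm³.
x̄ = 518913.50/8701.00 = 59.64 mm; ȳ = 349388.50/8701.00 = 40.15 mm.

x̄ = 59.64 mm, ȳ = 40.15 mm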